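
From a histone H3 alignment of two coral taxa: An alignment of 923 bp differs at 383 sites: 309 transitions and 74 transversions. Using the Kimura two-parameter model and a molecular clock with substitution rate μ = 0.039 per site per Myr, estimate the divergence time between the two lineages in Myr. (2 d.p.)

9.44

P = 309/923 ≈ 0.334778 and Q = 74/923 ≈ 0.080173.
Under the Kimura two-parameter model, d = −½ ln(1 − 2P − Q) − ¼ ln(1 − 2Q).
1 − 2P − Q = 0.250271, giving −½ ln(0.250271) = 0.692605.
1 − 2Q = 0.839654, giving −¼ ln(0.839654) = 0.043691.
d = 0.692605 + 0.043691 = 0.736296.
Under a molecular clock d = 2μt, so t = d/(2μ) = 0.736296 / (2 × 0.039) = 9.44 Myr.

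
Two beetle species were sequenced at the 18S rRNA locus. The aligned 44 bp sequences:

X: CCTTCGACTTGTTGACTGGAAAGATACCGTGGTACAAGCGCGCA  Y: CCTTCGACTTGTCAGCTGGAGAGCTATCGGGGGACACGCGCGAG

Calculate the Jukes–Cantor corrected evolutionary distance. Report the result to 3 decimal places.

The sequences differ at 11 of 44 sites, so p = 11/44 = 0.25.
d = −(3/4) ln(1 − 4p/3) = −0.75 ln(1 − 0.333333) = −0.75 ln(0.666667)
  = −0.75 × (-0.405465) = 0.304099 substitutions/site.

0.304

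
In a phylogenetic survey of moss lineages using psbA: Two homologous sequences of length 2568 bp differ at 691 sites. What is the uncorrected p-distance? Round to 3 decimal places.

p = 691/2568 = 0.269080… ≈ 0.269 (to 3 d.p.).

0.269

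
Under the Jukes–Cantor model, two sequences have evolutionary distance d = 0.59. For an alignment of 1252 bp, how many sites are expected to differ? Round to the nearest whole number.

511

Invert JC69: p = (3/4)(1 − e^(−4d/3)) = 0.75 × (1 − e^(-0.786667)) = 0.75 × (1 − 0.455360) = 0.408480.
Expected differing sites = pL ≈ 0.408480 × 1252 = 511.41696 ≈ 511.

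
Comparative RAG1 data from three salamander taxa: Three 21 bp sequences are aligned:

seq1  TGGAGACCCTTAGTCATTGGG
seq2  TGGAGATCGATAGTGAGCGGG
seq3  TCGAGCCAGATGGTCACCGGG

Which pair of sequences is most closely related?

seq1 and seq2

seq1–seq2: 6/21 differ, p = 0.286, d = 0.360.
seq1–seq3: 8/21 differ, p = 0.381, d = 0.532.
seq2–seq3: 7/21 differ, p = 0.333, d = 0.441.
The smallest distance is between seq1 and seq2.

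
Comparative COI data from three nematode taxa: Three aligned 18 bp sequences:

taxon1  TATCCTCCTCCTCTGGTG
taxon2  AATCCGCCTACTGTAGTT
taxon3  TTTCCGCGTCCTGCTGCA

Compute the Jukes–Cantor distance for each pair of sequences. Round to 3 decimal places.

d(taxon1,taxon2) = 0.441, d(taxon1,taxon3) = 0.673, d(taxon2,taxon3) = 0.673

taxon1–taxon2: 6/18 sites differ → p ≈ 0.333333, d = −0.75 ln(1 − 0.444444) = 0.440839 ≈ 0.441.
taxon1–taxon3: 8/18 sites differ → p ≈ 0.444444, d = −0.75 ln(1 − 0.592592) = 0.673455 ≈ 0.673.
taxon2–taxon3: 8/18 sites differ → p ≈ 0.444444, d = −0.75 ln(1 − 0.592592) = 0.673455 ≈ 0.673.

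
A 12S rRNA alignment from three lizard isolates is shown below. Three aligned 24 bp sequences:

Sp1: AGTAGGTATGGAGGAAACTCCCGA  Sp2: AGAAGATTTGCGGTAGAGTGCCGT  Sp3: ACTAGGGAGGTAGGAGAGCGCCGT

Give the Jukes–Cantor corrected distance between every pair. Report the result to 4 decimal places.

d(Sp1,Sp2) = 0.6082, d(Sp1,Sp3) = 0.5199, d(Sp2,Sp3) = 0.6082

Sp1–Sp2: 10/24 sites differ → p ≈ 0.416667, d = −0.75 ln(1 − 0.555556) = 0.608198 ≈ 0.6082.
Sp1–Sp3: 9/24 sites differ → p = 0.375, d = −0.75 ln(1 − 0.5) = 0.519860 ≈ 0.5199.
Sp2–Sp3: 10/24 sites differ → p ≈ 0.416667, d = −0.75 ln(1 − 0.555556) = 0.608198 ≈ 0.6082.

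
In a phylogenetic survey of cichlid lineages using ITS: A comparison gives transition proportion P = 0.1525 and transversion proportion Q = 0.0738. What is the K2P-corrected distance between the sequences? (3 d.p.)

Under the Kimura two-parameter model, d = −½ ln(1 − 2P − Q) − ¼ ln(1 − 2Q).
1 − 2P − Q = 0.6212, giving −½ ln(0.6212) = 0.238051.
1 − 2Q = 0.8524, giving −¼ ln(0.8524) = 0.039925.
d = 0.238051 + 0.039925 = 0.277976.

0.278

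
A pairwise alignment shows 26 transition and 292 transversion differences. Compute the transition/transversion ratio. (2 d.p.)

0.09

R = 26/292 = 0.089041… ≈ 0.09 (to 2 d.p.).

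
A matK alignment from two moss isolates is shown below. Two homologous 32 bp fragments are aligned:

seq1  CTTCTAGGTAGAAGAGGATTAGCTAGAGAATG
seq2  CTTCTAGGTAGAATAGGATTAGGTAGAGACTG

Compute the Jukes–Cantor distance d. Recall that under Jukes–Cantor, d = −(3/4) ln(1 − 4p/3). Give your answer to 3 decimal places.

The sequences differ at 3 of 32 sites (14, 23, 30), so p = 3/32 = 0.09375.
d = −(3/4) ln(1 − 4p/3) = −0.75 ln(1 − 0.125) = −0.75 ln(0.875)
  = −0.75 × (-0.133531) = 0.100148 substitutions/site.

0.100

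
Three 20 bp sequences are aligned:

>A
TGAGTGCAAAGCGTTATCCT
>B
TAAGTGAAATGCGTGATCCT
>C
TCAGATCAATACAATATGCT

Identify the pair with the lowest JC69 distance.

A–B: 4/20 differ, p = 0.200, d = 0.233.
A–C: 8/20 differ, p = 0.400, d = 0.572.
B–C: 9/20 differ, p = 0.450, d = 0.687.
The smallest distance is between A and B.

A and B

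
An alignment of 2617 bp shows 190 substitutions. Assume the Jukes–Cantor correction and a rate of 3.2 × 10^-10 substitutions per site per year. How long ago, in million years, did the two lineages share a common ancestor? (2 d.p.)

119.31

p = 190/2617 ≈ 0.072602.
d = −(3/4) ln(1 − 4p/3) = −0.75 ln(1 − 0.096803) = −0.75 ln(0.903197)
  = −0.75 × (-0.101815) = 0.076361 substitutions/site.
Under a molecular clock d = 2μt, so t = d/(2μ) = 0.076361 / (2 × 3.2 × 10^-10) = 119.31 million years.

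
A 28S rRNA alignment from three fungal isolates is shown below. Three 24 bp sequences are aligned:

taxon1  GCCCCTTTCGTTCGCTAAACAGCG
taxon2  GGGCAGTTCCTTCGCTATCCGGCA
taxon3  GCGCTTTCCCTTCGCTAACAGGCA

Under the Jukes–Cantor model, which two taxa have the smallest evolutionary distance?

taxon2 and taxon3

taxon1–taxon2: 9/24 differ, p = 0.375, d = 0.520.
taxon1–taxon3: 8/24 differ, p = 0.333, d = 0.441.
taxon2–taxon3: 6/24 differ, p = 0.250, d = 0.304.
The smallest distance is between taxon2 and taxon3.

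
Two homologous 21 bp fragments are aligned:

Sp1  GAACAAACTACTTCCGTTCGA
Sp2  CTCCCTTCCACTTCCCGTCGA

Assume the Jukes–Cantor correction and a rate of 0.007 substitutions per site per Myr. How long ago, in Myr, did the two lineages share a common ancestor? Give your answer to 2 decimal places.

45.39

The sequences differ at 9 of 21 sites (1, 2, 3, 5, 6, 7, 9, 16, 17), so p = 9/21 ≈ 0.428571.
d = −(3/4) ln(1 − 4p/3) = −0.75 ln(1 − 0.571428) = −0.75 ln(0.428572)
  = −0.75 × (-0.847297) = 0.635473 substitutions/site.
Under a molecular clock d = 2μt, so t = d/(2μ) = 0.635473 / (2 × 0.007) = 45.39 Myr.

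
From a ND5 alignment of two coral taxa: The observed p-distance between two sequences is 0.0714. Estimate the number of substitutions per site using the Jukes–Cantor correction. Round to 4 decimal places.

0.0750

d = −(3/4) ln(1 − 4p/3) = −0.75 ln(1 − 0.0952) = −0.75 ln(0.9048)
  = −0.75 × (-0.100041) = 0.075031 substitutions/site.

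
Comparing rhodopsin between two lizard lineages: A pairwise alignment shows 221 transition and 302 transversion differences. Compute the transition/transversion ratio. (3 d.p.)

R = 221/302 = 0.731788… ≈ 0.732 (to 3 d.p.).

0.732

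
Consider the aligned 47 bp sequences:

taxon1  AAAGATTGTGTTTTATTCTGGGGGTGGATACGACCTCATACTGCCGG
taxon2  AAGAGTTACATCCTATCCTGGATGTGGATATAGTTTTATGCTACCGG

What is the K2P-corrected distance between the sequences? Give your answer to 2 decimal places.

0.78

Of 47 sites, 18 differences are transitions and 1 are transversions, so P = 18/47 ≈ 0.382979 and Q = 1/47 ≈ 0.021277.
Under the Kimura two-parameter model, d = −½ ln(1 − 2P − Q) − ¼ ln(1 − 2Q).
1 − 2P − Q = 0.212765, giving −½ ln(0.212765) = 0.773784.
1 − 2Q = 0.957446, giving −¼ ln(0.957446) = 0.010871.
d = 0.773784 + 0.010871 = 0.784655.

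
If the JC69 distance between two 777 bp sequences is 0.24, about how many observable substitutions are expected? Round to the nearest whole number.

160

Invert JC69: p = (3/4)(1 − e^(−4d/3)) = 0.75 × (1 − e^(-0.32)) = 0.75 × (1 − 0.726149) = 0.205388.
Expected differing sites = pL ≈ 0.205388 × 777 = 159.586476 ≈ 160.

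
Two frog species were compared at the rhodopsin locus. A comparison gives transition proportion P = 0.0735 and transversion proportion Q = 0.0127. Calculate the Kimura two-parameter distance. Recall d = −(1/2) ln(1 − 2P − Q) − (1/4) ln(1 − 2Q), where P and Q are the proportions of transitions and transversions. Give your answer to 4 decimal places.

0.0934

Under the Kimura two-parameter model, d = −½ ln(1 − 2P − Q) − ¼ ln(1 − 2Q).
1 − 2P − Q = 0.8403, giving −½ ln(0.8403) = 0.086998.
1 − 2Q = 0.9746, giving −¼ ln(0.9746) = 0.006432.
d = 0.086998 + 0.006432 = 0.093430.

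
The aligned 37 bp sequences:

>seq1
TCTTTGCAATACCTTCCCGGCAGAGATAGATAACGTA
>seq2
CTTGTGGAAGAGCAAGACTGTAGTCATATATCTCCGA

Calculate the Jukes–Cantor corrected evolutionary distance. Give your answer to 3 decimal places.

The sequences differ at 19 of 37 sites, so p = 19/37 ≈ 0.513514.
d = −(3/4) ln(1 − 4p/3) = −0.75 ln(1 − 0.684685) = −0.75 ln(0.315315)
  = −0.75 × (-1.154183) = 0.865637 substitutions/site.

0.866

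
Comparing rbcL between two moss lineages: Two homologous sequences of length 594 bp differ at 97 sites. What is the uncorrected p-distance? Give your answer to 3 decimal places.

p = 97/594 = 0.163299… ≈ 0.163 (to 3 d.p.).

0.163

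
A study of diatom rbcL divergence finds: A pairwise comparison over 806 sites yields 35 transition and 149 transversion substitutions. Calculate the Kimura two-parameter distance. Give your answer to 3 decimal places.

P = 35/806 ≈ 0.043424 and Q = 149/806 ≈ 0.184864.
Under the Kimura two-parameter model, d = −½ ln(1 − 2P − Q) − ¼ ln(1 − 2Q).
1 − 2P − Q = 0.728288, giving −½ ln(0.728288) = 0.158529.
1 − 2Q = 0.630272, giving −¼ ln(0.630272) = 0.115401.
d = 0.158529 + 0.115401 = 0.273930.

0.274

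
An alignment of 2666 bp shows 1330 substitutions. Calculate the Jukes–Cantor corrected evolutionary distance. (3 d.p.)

0.821

p = 1330/2666 ≈ 0.498875.
d = −(3/4) ln(1 − 4p/3) = −0.75 ln(1 − 0.665167) = −0.75 ln(0.334833)
  = −0.75 × (-1.094123) = 0.820592 substitutions/site.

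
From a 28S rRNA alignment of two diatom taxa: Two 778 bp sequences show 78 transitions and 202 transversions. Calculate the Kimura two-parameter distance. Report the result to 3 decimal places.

0.491

P = 78/778 ≈ 0.100257 and Q = 202/778 ≈ 0.25964.
Under the Kimura two-parameter model, d = −½ ln(1 − 2P − Q) − ¼ ln(1 − 2Q).
1 − 2P − Q = 0.539846, giving −½ ln(0.539846) = 0.308236.
1 − 2Q = 0.48072, giving −¼ ln(0.48072) = 0.183118.
d = 0.308236 + 0.183118 = 0.491354.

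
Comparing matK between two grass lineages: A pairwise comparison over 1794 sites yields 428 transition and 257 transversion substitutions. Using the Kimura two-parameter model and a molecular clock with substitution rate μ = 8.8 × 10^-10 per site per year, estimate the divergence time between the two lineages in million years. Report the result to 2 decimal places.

323.13

P = 428/1794 ≈ 0.238573 and Q = 257/1794 ≈ 0.143255.
Under the Kimura two-parameter model, d = −½ ln(1 − 2P − Q) − ¼ ln(1 − 2Q).
1 − 2P − Q = 0.379599, giving −½ ln(0.379599) = 0.484320.
1 − 2Q = 0.71349, giving −¼ ln(0.71349) = 0.084397.
d = 0.484320 + 0.084397 = 0.568717.
Under a molecular clock d = 2μt, so t = d/(2μ) = 0.568717 / (2 × 8.8 × 10^-10) = 323.13 million years.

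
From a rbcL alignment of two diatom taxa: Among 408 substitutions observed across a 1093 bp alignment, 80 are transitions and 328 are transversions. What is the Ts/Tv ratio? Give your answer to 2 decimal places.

0.24

R = 80/328 = 0.243902… ≈ 0.24 (to 2 d.p.).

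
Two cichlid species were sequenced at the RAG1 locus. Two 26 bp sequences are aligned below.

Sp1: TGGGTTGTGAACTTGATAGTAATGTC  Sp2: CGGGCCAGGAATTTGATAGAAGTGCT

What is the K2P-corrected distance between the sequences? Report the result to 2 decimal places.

0.63

Of 26 sites, 8 differences are transitions and 2 are transversions, so P = 8/26 ≈ 0.307692 and Q = 2/26 ≈ 0.076923.
Under the Kimura two-parameter model, d = −½ ln(1 − 2P − Q) − ¼ ln(1 − 2Q).
1 − 2P − Q = 0.307693, giving −½ ln(0.307693) = 0.589326.
1 − 2Q = 0.846154, giving −¼ ln(0.846154) = 0.041763.
d = 0.589326 + 0.041763 = 0.631089.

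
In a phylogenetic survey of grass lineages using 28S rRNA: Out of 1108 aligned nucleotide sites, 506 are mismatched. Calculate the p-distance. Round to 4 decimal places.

p = 506/1108 = 0.456678… ≈ 0.4567 (to 4 d.p.).

0.4567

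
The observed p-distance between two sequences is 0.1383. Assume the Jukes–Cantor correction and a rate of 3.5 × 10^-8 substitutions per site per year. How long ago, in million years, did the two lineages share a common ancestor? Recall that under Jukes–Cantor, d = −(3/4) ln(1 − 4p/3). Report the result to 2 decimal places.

d = −(3/4) ln(1 − 4p/3) = −0.75 ln(1 − 0.1844) = −0.75 ln(0.8156)
  = −0.75 × (-0.203831) = 0.152873 substitutions/site.
Under a molecular clock d = 2μt, so t = d/(2μ) = 0.152873 / (2 × 3.5 × 10^-8) = 2.18 million years.

2.18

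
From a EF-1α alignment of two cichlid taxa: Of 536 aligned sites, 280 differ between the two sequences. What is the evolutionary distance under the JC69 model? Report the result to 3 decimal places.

0.894

p = 280/536 ≈ 0.522388.
d = −(3/4) ln(1 − 4p/3) = −0.75 ln(1 − 0.696517) = −0.75 ln(0.303483)
  = −0.75 × (-1.192430) = 0.894323 substitutions/site.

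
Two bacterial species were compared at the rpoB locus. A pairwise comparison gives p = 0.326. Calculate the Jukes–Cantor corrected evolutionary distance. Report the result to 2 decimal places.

0.43

d = −(3/4) ln(1 − 4p/3) = −0.75 ln(1 − 0.434667) = −0.75 ln(0.565333)
  = −0.75 × (-0.570340) = 0.427755 substitutions/site.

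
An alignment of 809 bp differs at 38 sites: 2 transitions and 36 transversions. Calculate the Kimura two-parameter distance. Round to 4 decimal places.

0.0487

P = 2/809 ≈ 0.002472 and Q = 36/809 ≈ 0.044499.
Under the Kimura two-parameter model, d = −½ ln(1 − 2P − Q) − ¼ ln(1 − 2Q).
1 − 2P − Q = 0.950557, giving −½ ln(0.950557) = 0.025354.
1 − 2Q = 0.911002, giving −¼ ln(0.911002) = 0.023303.
d = 0.025354 + 0.023303 = 0.048657.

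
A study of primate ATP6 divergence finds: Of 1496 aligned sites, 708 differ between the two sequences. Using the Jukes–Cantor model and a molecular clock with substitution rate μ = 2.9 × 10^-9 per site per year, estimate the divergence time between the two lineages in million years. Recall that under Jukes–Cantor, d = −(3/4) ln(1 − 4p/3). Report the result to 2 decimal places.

128.92

p = 708/1496 ≈ 0.473262.
d = −(3/4) ln(1 − 4p/3) = −0.75 ln(1 − 0.631016) = −0.75 ln(0.368984)
  = −0.75 × (-0.997002) = 0.747752 substitutions/site.
Under a molecular clock d = 2μt, so t = d/(2μ) = 0.747752 / (2 × 2.9 × 10^-9) = 128.92 million years.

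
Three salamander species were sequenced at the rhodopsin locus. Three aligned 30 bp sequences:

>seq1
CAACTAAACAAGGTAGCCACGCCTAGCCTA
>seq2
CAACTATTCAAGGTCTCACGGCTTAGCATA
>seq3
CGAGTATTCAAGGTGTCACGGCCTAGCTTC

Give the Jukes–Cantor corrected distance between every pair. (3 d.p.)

seq1–seq2: 9/30 sites differ → p = 0.3, d = −0.75 ln(1 − 0.4) = 0.383119 ≈ 0.383.
seq1–seq3: 11/30 sites differ → p ≈ 0.366667, d = −0.75 ln(1 − 0.488889) = 0.503376 ≈ 0.503.
seq2–seq3: 6/30 sites differ → p = 0.2, d = −0.75 ln(1 − 0.266667) = 0.232617 ≈ 0.233.

d(seq1,seq2) = 0.383, d(seq1,seq3) = 0.503, d(seq2,seq3) = 0.233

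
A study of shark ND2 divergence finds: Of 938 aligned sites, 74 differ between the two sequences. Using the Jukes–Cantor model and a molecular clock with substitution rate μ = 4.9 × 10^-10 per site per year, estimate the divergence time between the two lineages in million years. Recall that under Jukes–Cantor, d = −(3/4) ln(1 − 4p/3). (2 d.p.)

p = 74/938 ≈ 0.078891.
d = −(3/4) ln(1 − 4p/3) = −0.75 ln(1 − 0.105188) = −0.75 ln(0.894812)
  = −0.75 × (-0.111142) = 0.083357 substitutions/site.
Under a molecular clock d = 2μt, so t = d/(2μ) = 0.083357 / (2 × 4.9 × 10^-10) = 85.06 million years.

85.06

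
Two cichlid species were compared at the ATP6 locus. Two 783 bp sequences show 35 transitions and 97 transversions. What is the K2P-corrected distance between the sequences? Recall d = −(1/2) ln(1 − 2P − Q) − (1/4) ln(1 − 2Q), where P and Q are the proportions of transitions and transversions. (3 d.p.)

0.191

P = 35/783 ≈ 0.0447 and Q = 97/783 ≈ 0.123883.
Under the Kimura two-parameter model, d = −½ ln(1 − 2P − Q) − ¼ ln(1 − 2Q).
1 − 2P − Q = 0.786717, giving −½ ln(0.786717) = 0.119943.
1 − 2Q = 0.752234, giving −¼ ln(0.752234) = 0.071177.
d = 0.119943 + 0.071177 = 0.191120.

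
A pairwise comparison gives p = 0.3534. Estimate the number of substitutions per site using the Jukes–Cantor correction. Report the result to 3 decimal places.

d = −(3/4) ln(1 − 4p/3) = −0.75 ln(1 − 0.4712) = −0.75 ln(0.5288)
  = −0.75 × (-0.637145) = 0.477859 substitutions/site.

0.478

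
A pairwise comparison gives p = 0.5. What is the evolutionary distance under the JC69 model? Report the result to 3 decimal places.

d = −(3/4) ln(1 − 4p/3) = −0.75 ln(1 − 0.666667) = −0.75 ln(0.333333)
  = −0.75 × (-1.098613) = 0.823960 substitutions/site.

0.824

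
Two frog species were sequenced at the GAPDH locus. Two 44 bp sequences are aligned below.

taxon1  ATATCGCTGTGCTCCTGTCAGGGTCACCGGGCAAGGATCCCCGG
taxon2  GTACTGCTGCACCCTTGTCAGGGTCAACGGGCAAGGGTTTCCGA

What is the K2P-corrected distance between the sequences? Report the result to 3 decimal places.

0.381

Of 44 sites, 11 differences are transitions and 1 are transversions, so P = 11/44 = 0.25 and Q = 1/44 ≈ 0.022727.
Under the Kimura two-parameter model, d = −½ ln(1 − 2P − Q) − ¼ ln(1 − 2Q).
1 − 2P − Q = 0.477273, giving −½ ln(0.477273) = 0.369833.
1 − 2Q = 0.954546, giving −¼ ln(0.954546) = 0.011630.
d = 0.369833 + 0.011630 = 0.381463.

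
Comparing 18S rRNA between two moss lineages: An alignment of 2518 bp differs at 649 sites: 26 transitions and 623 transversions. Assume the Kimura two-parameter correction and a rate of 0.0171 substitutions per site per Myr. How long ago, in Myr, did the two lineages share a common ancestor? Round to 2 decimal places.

9.55

P = 26/2518 ≈ 0.010326 and Q = 623/2518 ≈ 0.247419.
Under the Kimura two-parameter model, d = −½ ln(1 − 2P − Q) − ¼ ln(1 − 2Q).
1 − 2P − Q = 0.731929, giving −½ ln(0.731929) = 0.156036.
1 − 2Q = 0.505162, giving −¼ ln(0.505162) = 0.170719.
d = 0.156036 + 0.170719 = 0.326755.
Under a molecular clock d = 2μt, so t = d/(2μ) = 0.326755 / (2 × 0.0171) = 9.55 Myr.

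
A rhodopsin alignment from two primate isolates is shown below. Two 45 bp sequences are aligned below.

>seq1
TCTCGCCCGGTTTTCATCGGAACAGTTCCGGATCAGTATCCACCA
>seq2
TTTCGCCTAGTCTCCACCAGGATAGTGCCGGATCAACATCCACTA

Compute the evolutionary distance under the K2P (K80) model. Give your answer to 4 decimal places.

0.4168

Of 45 sites, 12 differences are transitions and 1 are transversions, so P = 12/45 ≈ 0.266667 and Q = 1/45 ≈ 0.022222.
Under the Kimura two-parameter model, d = −½ ln(1 − 2P − Q) − ¼ ln(1 − 2Q).
1 − 2P − Q = 0.444444, giving −½ ln(0.444444) = 0.405466.
1 − 2Q = 0.955556, giving −¼ ln(0.955556) = 0.011365.
d = 0.405466 + 0.011365 = 0.416831.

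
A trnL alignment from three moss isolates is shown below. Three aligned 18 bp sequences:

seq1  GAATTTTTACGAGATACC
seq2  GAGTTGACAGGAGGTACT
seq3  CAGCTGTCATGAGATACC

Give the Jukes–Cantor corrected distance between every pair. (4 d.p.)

seq1–seq2: 7/18 sites differ → p ≈ 0.388889, d = −0.75 ln(1 − 0.518519) = 0.548166 ≈ 0.5482.
seq1–seq3: 6/18 sites differ → p ≈ 0.333333, d = −0.75 ln(1 − 0.444444) = 0.440839 ≈ 0.4408.
seq2–seq3: 6/18 sites differ → p ≈ 0.333333, d = −0.75 ln(1 − 0.444444) = 0.440839 ≈ 0.4408.

d(seq1,seq2) = 0.5482, d(seq1,seq3) = 0.4408, d(seq2,seq3) = 0.4408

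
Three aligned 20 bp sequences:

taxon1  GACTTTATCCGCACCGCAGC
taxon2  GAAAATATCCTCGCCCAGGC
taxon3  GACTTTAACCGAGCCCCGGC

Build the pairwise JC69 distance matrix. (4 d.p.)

taxon1–taxon2: 8/20 sites differ → p = 0.4, d = −0.75 ln(1 − 0.533333) = 0.571605 ≈ 0.5716.
taxon1–taxon3: 5/20 sites differ → p = 0.25, d = −0.75 ln(1 − 0.333333) = 0.304098 ≈ 0.3041.
taxon2–taxon3: 7/20 sites differ → p = 0.35, d = −0.75 ln(1 − 0.466667) = 0.471457 ≈ 0.4715.

d(taxon1,taxon2) = 0.5716, d(taxon1,taxon3) = 0.3041, d(taxon2,taxon3) = 0.4715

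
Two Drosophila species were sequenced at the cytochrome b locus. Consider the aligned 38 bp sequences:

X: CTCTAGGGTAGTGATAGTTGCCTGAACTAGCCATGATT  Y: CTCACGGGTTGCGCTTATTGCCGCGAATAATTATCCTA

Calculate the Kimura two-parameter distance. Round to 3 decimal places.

0.681

Of 38 sites, 6 differences are transitions and 11 are transversions, so P = 6/38 ≈ 0.157895 and Q = 11/38 ≈ 0.289474.
Under the Kimura two-parameter model, d = −½ ln(1 − 2P − Q) − ¼ ln(1 − 2Q).
1 − 2P − Q = 0.394736, giving −½ ln(0.394736) = 0.464769.
1 − 2Q = 0.421052, giving −¼ ln(0.421052) = 0.216250.
d = 0.464769 + 0.216250 = 0.681019.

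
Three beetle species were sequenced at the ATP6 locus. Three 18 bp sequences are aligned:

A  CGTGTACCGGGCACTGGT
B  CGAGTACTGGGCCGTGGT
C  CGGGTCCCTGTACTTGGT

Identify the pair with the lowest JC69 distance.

A–B: 4/18 differ, p = 0.222, d = 0.264.
A–C: 7/18 differ, p = 0.389, d = 0.548.
B–C: 7/18 differ, p = 0.389, d = 0.548.
The smallest distance is between A and B.

A and B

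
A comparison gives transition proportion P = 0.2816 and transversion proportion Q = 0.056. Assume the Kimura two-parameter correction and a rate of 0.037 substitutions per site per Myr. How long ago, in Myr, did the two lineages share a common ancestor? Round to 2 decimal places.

6.92

Under the Kimura two-parameter model, d = −½ ln(1 − 2P − Q) − ¼ ln(1 − 2Q).
1 − 2P − Q = 0.3808, giving −½ ln(0.3808) = 0.482740.
1 − 2Q = 0.888, giving −¼ ln(0.888) = 0.029696.
d = 0.482740 + 0.029696 = 0.512436.
Under a molecular clock d = 2μt, so t = d/(2μ) = 0.512436 / (2 × 0.037) = 6.92 Myr.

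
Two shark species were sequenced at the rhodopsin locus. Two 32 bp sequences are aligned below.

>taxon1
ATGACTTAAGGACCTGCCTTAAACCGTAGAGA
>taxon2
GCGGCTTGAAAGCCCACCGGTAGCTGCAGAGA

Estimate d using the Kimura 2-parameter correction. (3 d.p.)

Of 32 sites, 12 differences are transitions and 3 are transversions, so P = 12/32 = 0.375 and Q = 3/32 = 0.09375.
Under the Kimura two-parameter model, d = −½ ln(1 − 2P − Q) − ¼ ln(1 − 2Q).
1 − 2P − Q = 0.15625, giving −½ ln(0.15625) = 0.928149.
1 − 2Q = 0.8125, giving −¼ ln(0.8125) = 0.051910.
d = 0.928149 + 0.051910 = 0.980059.

0.980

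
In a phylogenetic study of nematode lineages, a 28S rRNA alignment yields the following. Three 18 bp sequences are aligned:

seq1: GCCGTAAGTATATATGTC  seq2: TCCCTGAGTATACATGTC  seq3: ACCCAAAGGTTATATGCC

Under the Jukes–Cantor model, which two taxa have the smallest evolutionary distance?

seq1–seq2: 4/18 differ, p = 0.222, d = 0.264.
seq1–seq3: 6/18 differ, p = 0.333, d = 0.441.
seq2–seq3: 7/18 differ, p = 0.389, d = 0.548.
The smallest distance is between seq1 and seq2.

seq1 and seq2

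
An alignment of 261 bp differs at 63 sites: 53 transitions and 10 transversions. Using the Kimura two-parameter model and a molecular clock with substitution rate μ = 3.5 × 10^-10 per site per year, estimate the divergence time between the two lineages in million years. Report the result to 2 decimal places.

448.32

P = 53/261 ≈ 0.203065 and Q = 10/261 ≈ 0.038314.
Under the Kimura two-parameter model, d = −½ ln(1 − 2P − Q) − ¼ ln(1 − 2Q).
1 − 2P − Q = 0.555556, giving −½ ln(0.555556) = 0.293893.
1 − 2Q = 0.923372, giving −¼ ln(0.923372) = 0.019931.
d = 0.293893 + 0.019931 = 0.313824.
Under a molecular clock d = 2μt, so t = d/(2μ) = 0.313824 / (2 × 3.5 × 10^-10) = 448.32 million years.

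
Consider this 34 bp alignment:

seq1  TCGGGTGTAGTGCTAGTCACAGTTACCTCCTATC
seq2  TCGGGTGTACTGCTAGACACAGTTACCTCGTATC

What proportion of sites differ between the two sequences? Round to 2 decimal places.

The sequences differ at 3 of 34 positions (sites 10, 17, 30).
p = 3/34 = 0.088235… ≈ 0.09 (to 2 d.p.).

0.09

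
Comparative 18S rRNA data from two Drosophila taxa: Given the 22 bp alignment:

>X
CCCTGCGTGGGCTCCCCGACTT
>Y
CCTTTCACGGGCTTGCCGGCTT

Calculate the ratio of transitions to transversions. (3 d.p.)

Transitions are A↔G and C↔T; transversions are all other mismatches.
Transitions: 5. Transversions: 2.
R = 5/2 = 2.500.

2.500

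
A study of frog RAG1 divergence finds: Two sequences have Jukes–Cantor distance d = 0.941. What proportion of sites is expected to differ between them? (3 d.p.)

0.536

p = (3/4)(1 − e^(−4d/3)) = 0.75 × (1 − e^(-1.254667)) = 0.75 × (1 − 0.285171) = 0.536122.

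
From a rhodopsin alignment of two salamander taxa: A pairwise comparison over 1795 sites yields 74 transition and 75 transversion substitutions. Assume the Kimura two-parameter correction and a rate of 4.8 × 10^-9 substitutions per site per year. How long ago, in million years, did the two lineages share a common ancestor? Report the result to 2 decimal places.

P = 74/1795 ≈ 0.041226 and Q = 75/1795 ≈ 0.041783.
Under the Kimura two-parameter model, d = −½ ln(1 − 2P − Q) − ¼ ln(1 − 2Q).
1 − 2P − Q = 0.875765, giving −½ ln(0.875765) = 0.066329.
1 − 2Q = 0.916434, giving −¼ ln(0.916434) = 0.021816.
d = 0.066329 + 0.021816 = 0.088145.
Under a molecular clock d = 2μt, so t = d/(2μ) = 0.088145 / (2 × 4.8 × 10^-9) = 9.18 million years.

9.18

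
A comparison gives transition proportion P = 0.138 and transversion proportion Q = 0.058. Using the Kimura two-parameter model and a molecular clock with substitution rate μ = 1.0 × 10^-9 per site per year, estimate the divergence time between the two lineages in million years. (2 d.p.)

Under the Kimura two-parameter model, d = −½ ln(1 − 2P − Q) − ¼ ln(1 − 2Q).
1 − 2P − Q = 0.666, giving −½ ln(0.666) = 0.203233.
1 − 2Q = 0.884, giving −¼ ln(0.884) = 0.030825.
d = 0.203233 + 0.030825 = 0.234058.
Under a molecular clock d = 2μt, so t = d/(2μ) = 0.234058 / (2 × 1.0 × 10^-9) = 117.03 million years.

117.03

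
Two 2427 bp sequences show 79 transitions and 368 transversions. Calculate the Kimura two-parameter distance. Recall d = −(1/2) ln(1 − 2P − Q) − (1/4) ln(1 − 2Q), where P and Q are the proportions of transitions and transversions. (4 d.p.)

P = 79/2427 ≈ 0.03255 and Q = 368/2427 ≈ 0.151628.
Under the Kimura two-parameter model, d = −½ ln(1 − 2P − Q) − ¼ ln(1 − 2Q).
1 − 2P − Q = 0.783272, giving −½ ln(0.783272) = 0.122138.
1 − 2Q = 0.696744, giving −¼ ln(0.696744) = 0.090334.
d = 0.122138 + 0.090334 = 0.212472.

0.2125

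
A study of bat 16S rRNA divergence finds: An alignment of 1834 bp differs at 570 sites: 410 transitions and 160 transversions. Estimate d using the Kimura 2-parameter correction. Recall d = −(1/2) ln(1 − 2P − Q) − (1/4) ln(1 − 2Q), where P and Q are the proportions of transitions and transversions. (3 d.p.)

P = 410/1834 ≈ 0.223555 and Q = 160/1834 ≈ 0.087241.
Under the Kimura two-parameter model, d = −½ ln(1 − 2P − Q) − ¼ ln(1 − 2Q).
1 − 2P − Q = 0.465649, giving −½ ln(0.465649) = 0.382162.
1 − 2Q = 0.825518, giving −¼ ln(0.825518) = 0.047936.
d = 0.382162 + 0.047936 = 0.430098.

0.430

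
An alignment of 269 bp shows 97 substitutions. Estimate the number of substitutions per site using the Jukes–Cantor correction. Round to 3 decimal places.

0.492

p = 97/269 ≈ 0.360595.
d = −(3/4) ln(1 − 4p/3) = −0.75 ln(1 − 0.480793) = −0.75 ln(0.519207)
  = −0.75 × (-0.655453) = 0.491590 substitutions/site.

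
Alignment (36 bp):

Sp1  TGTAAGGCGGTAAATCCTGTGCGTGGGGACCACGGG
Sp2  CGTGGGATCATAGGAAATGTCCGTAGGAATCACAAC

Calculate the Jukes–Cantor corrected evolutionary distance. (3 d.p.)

The sequences differ at 19 of 36 sites, so p = 19/36 ≈ 0.527778.
d = −(3/4) ln(1 − 4p/3) = −0.75 ln(1 − 0.703704) = −0.75 ln(0.296296)
  = −0.75 × (-1.216396) = 0.912297 substitutions/site.

0.912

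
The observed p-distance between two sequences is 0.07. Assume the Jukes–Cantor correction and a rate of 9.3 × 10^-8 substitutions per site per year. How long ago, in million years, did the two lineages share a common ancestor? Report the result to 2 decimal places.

d = −(3/4) ln(1 − 4p/3) = −0.75 ln(1 − 0.093333) = −0.75 ln(0.906667)
  = −0.75 × (-0.097980) = 0.073485 substitutions/site.
Under a molecular clock d = 2μt, so t = d/(2μ) = 0.073485 / (2 × 9.3 × 10^-8) = 0.40 million years.

0.40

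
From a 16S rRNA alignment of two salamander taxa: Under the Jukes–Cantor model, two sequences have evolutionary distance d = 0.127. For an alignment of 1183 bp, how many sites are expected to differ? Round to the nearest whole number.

Invert JC69: p = (3/4)(1 − e^(−4d/3)) = 0.75 × (1 − e^(-0.169333)) = 0.75 × (1 − 0.844228) = 0.116829.
Expected differing sites = pL ≈ 0.116829 × 1183 = 138.208707 ≈ 138.

138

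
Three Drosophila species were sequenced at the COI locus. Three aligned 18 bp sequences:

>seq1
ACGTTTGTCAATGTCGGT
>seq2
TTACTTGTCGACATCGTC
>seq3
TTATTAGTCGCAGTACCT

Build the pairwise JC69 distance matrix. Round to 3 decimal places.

seq1–seq2: 9/18 sites differ → p = 0.5, d = −0.75 ln(1 − 0.666667) = 0.823960 ≈ 0.824.
seq1–seq3: 10/18 sites differ → p ≈ 0.555556, d = −0.75 ln(1 − 0.740741) = 1.012446 ≈ 1.012.
seq2–seq3: 9/18 sites differ → p = 0.5, d = −0.75 ln(1 − 0.666667) = 0.823960 ≈ 0.824.

d(seq1,seq2) = 0.824, d(seq1,seq3) = 1.012, d(seq2,seq3) = 0.824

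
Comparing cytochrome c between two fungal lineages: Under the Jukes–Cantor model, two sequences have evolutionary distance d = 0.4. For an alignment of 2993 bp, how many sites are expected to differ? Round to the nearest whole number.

928

Invert JC69: p = (3/4)(1 − e^(−4d/3)) = 0.75 × (1 − e^(-0.533333)) = 0.75 × (1 − 0.586646) = 0.310016.
Expected differing sites = pL ≈ 0.310016 × 2993 = 927.877888 ≈ 928.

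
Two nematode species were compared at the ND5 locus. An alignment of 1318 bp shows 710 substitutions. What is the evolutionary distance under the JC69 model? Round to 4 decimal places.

p = 710/1318 ≈ 0.538695.
d = −(3/4) ln(1 − 4p/3) = −0.75 ln(1 − 0.71826) = −0.75 ln(0.28174)
  = −0.75 × (-1.266771) = 0.950078 substitutions/site.

0.9501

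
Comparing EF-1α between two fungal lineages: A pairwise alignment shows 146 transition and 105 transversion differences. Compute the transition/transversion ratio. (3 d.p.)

R = 146/105 = 1.390476… ≈ 1.390 (to 3 d.p.).

1.390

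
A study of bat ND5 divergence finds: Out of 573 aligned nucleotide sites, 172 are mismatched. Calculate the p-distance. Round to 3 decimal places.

0.300

p = 172/573 = 0.300174… ≈ 0.300 (to 3 d.p.).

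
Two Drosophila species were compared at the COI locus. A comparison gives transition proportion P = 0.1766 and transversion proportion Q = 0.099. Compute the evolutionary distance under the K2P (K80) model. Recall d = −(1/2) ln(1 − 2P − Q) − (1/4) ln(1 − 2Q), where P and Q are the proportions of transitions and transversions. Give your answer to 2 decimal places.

Under the Kimura two-parameter model, d = −½ ln(1 − 2P − Q) − ¼ ln(1 − 2Q).
1 − 2P − Q = 0.5478, giving −½ ln(0.5478) = 0.300923.
1 − 2Q = 0.802, giving −¼ ln(0.802) = 0.055162.
d = 0.300923 + 0.055162 = 0.356085.

0.36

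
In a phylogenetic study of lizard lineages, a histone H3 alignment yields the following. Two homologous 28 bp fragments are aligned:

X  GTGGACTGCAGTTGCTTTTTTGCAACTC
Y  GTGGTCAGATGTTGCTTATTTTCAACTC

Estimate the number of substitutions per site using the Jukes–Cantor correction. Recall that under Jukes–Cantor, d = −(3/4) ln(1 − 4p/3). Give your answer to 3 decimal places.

The sequences differ at 6 of 28 sites (5, 7, 9, 10, 18, 22), so p = 6/28 ≈ 0.214286.
d = −(3/4) ln(1 − 4p/3) = −0.75 ln(1 − 0.285715) = −0.75 ln(0.714285)
  = −0.75 × (-0.336473) = 0.252355 substitutions/site.

0.252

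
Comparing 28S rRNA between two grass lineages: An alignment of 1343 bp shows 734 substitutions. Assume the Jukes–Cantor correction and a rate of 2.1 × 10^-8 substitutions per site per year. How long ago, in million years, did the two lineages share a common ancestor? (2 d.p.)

23.30

p = 734/1343 ≈ 0.546538.
d = −(3/4) ln(1 − 4p/3) = −0.75 ln(1 − 0.728717) = −0.75 ln(0.271283)
  = −0.75 × (-1.304593) = 0.978445 substitutions/site.
Under a molecular clock d = 2μt, so t = d/(2μ) = 0.978445 / (2 × 2.1 × 10^-8) = 23.30 million years.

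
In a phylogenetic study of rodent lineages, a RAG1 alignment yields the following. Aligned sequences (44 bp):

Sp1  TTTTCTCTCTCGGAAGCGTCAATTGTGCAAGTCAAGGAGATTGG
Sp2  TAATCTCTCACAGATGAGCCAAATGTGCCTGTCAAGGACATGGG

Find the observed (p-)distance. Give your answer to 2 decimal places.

The sequences differ at 12 of 44 positions.
p = 12/44 = 0.272727… ≈ 0.27 (to 2 d.p.).

0.27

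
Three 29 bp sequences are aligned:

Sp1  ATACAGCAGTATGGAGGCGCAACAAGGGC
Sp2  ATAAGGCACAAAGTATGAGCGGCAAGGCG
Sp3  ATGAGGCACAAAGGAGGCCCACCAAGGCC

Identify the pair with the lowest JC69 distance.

Sp2 and Sp3

Sp1–Sp2: 12/29 differ, p = 0.414, d = 0.602.
Sp1–Sp3: 9/29 differ, p = 0.310, d = 0.401.
Sp2–Sp3: 8/29 differ, p = 0.276, d = 0.344.
The smallest distance is between Sp2 and Sp3.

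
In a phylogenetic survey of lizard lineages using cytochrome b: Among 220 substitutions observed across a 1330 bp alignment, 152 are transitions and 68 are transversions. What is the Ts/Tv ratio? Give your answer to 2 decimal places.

R = 152/68 = 2.235294… ≈ 2.24 (to 2 d.p.).

2.24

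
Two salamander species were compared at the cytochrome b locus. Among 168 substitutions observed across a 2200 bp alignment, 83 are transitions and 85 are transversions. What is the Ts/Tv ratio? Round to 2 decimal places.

R = 83/85 = 0.976470… ≈ 0.98 (to 2 d.p.).

0.98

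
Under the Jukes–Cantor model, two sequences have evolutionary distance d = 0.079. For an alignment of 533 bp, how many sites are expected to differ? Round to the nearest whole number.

Invert JC69: p = (3/4)(1 − e^(−4d/3)) = 0.75 × (1 − e^(-0.105333)) = 0.75 × (1 − 0.900025) = 0.074981.
Expected differing sites = pL ≈ 0.074981 × 533 = 39.964873 ≈ 40.

40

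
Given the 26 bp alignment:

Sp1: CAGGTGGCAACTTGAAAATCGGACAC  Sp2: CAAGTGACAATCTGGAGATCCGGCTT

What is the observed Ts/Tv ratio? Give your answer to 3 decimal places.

Transitions are A↔G and C↔T; transversions are all other mismatches.
Transitions: 8. Transversions: 2.
R = 8/2 = 4.000.

4.000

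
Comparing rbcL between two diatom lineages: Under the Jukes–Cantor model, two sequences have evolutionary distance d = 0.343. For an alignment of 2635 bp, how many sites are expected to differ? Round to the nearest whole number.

725

Invert JC69: p = (3/4)(1 − e^(−4d/3)) = 0.75 × (1 − e^(-0.457333)) = 0.75 × (1 − 0.632970) = 0.275273.
Expected differing sites = pL ≈ 0.275273 × 2635 = 725.344355 ≈ 725.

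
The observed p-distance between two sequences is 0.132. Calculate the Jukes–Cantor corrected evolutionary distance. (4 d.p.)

d = −(3/4) ln(1 − 4p/3) = −0.75 ln(1 − 0.176) = −0.75 ln(0.824)
  = −0.75 × (-0.193585) = 0.145189 substitutions/site.

0.1452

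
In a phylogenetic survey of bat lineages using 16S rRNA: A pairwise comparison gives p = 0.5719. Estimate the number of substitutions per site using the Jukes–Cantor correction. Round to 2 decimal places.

d = −(3/4) ln(1 − 4p/3) = −0.75 ln(1 − 0.762533) = −0.75 ln(0.237467)
  = −0.75 × (-1.437727) = 1.078295 substitutions/site.

1.08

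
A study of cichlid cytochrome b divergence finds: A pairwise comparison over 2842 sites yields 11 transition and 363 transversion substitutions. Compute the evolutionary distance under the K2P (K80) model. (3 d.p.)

P = 11/2842 ≈ 0.003871 and Q = 363/2842 ≈ 0.127727.
Under the Kimura two-parameter model, d = −½ ln(1 − 2P − Q) − ¼ ln(1 − 2Q).
1 − 2P − Q = 0.864531, giving −½ ln(0.864531) = 0.072784.
1 − 2Q = 0.744546, giving −¼ ln(0.744546) = 0.073745.
d = 0.072784 + 0.073745 = 0.146529.

0.147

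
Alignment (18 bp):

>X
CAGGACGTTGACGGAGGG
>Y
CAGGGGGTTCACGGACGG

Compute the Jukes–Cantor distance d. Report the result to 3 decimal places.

The sequences differ at 4 of 18 sites (5, 6, 10, 16), so p = 4/18 ≈ 0.222222.
d = −(3/4) ln(1 − 4p/3) = −0.75 ln(1 − 0.296296) = −0.75 ln(0.703704)
  = −0.75 × (-0.351397) = 0.263548 substitutions/site.

0.264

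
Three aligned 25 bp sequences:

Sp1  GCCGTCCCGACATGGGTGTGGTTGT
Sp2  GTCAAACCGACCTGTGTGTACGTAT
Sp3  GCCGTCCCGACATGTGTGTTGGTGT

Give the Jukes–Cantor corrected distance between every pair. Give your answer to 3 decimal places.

Sp1–Sp2: 10/25 sites differ → p = 0.4, d = −0.75 ln(1 − 0.533333) = 0.571605 ≈ 0.572.
Sp1–Sp3: 3/25 sites differ → p = 0.12, d = −0.75 ln(1 − 0.16) = 0.130765 ≈ 0.131.
Sp2–Sp3: 8/25 sites differ → p = 0.32, d = −0.75 ln(1 − 0.426667) = 0.417216 ≈ 0.417.

d(Sp1,Sp2) = 0.572, d(Sp1,Sp3) = 0.131, d(Sp2,Sp3) = 0.417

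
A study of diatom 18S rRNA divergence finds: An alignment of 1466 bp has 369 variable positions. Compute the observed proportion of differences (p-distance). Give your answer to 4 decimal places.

p = 369/1466 = 0.251705… ≈ 0.2517 (to 4 d.p.).

0.2517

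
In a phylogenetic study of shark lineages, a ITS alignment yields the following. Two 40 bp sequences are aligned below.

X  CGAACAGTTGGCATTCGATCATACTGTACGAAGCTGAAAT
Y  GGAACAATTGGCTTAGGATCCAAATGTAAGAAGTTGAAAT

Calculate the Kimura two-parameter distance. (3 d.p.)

Of 40 sites, 2 differences are transitions and 8 are transversions, so P = 2/40 = 0.05 and Q = 8/40 = 0.2.
Under the Kimura two-parameter model, d = −½ ln(1 − 2P − Q) − ¼ ln(1 − 2Q).
1 − 2P − Q = 0.7, giving −½ ln(0.7) = 0.178337.
1 − 2Q = 0.6, giving −¼ ln(0.6) = 0.127706.
d = 0.178337 + 0.127706 = 0.306043.

0.306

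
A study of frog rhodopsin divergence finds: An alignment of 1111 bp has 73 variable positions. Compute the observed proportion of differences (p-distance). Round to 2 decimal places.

0.07

p = 73/1111 = 0.065706… ≈ 0.07 (to 2 d.p.).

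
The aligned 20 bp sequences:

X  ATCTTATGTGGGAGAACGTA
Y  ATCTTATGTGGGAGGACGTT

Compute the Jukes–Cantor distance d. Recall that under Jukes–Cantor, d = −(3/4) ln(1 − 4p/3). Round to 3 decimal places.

The sequences differ at 2 of 20 sites (15, 20), so p = 2/20 = 0.1.
d = −(3/4) ln(1 − 4p/3) = −0.75 ln(1 − 0.133333) = −0.75 ln(0.866667)
  = −0.75 × (-0.143100) = 0.107325 substitutions/site.

0.107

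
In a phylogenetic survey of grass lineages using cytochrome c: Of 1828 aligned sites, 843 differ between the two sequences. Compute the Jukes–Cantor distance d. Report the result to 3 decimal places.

0.716

p = 843/1828 ≈ 0.46116.
d = −(3/4) ln(1 − 4p/3) = −0.75 ln(1 − 0.61488) = −0.75 ln(0.38512)
  = −0.75 × (-0.954200) = 0.715650 substitutions/site.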